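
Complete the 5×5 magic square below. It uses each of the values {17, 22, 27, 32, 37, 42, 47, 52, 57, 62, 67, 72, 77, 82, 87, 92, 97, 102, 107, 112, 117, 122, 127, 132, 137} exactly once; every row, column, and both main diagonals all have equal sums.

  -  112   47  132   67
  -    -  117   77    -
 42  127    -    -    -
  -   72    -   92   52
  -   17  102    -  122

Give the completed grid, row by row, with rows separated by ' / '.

The 25 entries sum to 1925, so each line sums to 1925/5 = 385.
From row 1, 385 − (112 + 47 + 132 + 67) gives (1,1) = 27.
Column 2: 112 + 127 + 72 + 17 + ? = 385, so (2,2) = 57.
Main diagonal needs 385; the known cells sum to 298, so (3,3) = 87.
Anti-diagonal must total 385; the given cells sum to 303, so (5,1) = 82.
Row 5 needs 385; the known cells sum to 323, so (5,4) = 62.
From column 3, 385 − (47 + 117 + 87 + 102) gives (4,3) = 32.
From column 4, 385 − (132 + 77 + 92 + 62) gives (3,4) = 22.
Row 3: 42 + 127 + 87 + 22 + ? = 385, so (3,5) = 107.
The remaining cell in row 4 is (4,1) = 385 − 248 = 137.
Using column 1: 27 + 42 + 137 + 82 + ? → (2,1) = 385 − 288 = 97.
Using column 5: 67 + 107 + 52 + 122 + ? → (2,5) = 385 − 348 = 37.

27 112 47 132 67 / 97 57 117 77 37 / 42 127 87 22 107 / 137 72 32 92 52 / 82 17 102 62 122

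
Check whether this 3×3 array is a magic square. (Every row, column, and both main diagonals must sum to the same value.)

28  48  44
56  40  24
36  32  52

Row 1: 28 + 48 + 44 = 120.
Row 2: 56 + 40 + 24 = 120.
Row 3: 36 + 32 + 52 = 120.
Column 1: 28 + 56 + 36 = 120.
Column 2: 48 + 40 + 32 = 120.
Column 3: 44 + 24 + 52 = 120.
Main diagonal: 28 + 40 + 52 = 120.
Anti-diagonal: 44 + 40 + 36 = 120.
All lines sum to 120.

Yes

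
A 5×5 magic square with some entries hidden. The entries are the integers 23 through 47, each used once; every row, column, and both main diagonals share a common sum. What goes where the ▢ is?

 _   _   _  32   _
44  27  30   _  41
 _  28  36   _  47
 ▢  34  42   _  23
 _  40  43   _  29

31

The entries are 23 through 47, which sum to 875, so each line sums to 875/5 = 175.
Row 2 must total 175; the given cells sum to 142, so (2,4) = 33.
From column 2, 175 − (27 + 28 + 34 + 40) gives (1,2) = 46.
From column 3, 175 − (30 + 36 + 42 + 43) gives (1,3) = 24.
Column 5: 41 + 47 + 23 + 29 + ? = 175, so (1,5) = 35.
Using anti-diagonal: 35 + 33 + 36 + 34 + ? → (5,1) = 175 − 138 = 37.
From row 1, 175 − (46 + 24 + 32 + 35) gives (1,1) = 38.
Row 5: 37 + 40 + 43 + 29 + ? = 175, so (5,4) = 26.
From main diagonal, 175 − (38 + 27 + 36 + 29) gives (4,4) = 45.
Using row 4: 34 + 42 + 45 + 23 + ? → (4,1) = 175 − 144 = 31.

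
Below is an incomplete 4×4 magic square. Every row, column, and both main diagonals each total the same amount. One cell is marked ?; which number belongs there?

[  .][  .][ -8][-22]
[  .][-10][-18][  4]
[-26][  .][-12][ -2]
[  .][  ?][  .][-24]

Column 4 is complete and sums to -44; that is the magic constant.
Row 2: -10 + (-18) + 4 + ? = -44, so (2,1) = -20.
Row 3: -26 + (-12) + (-2) + ? = -44, so (3,2) = -4.
Using column 3: -8 + (-18) + (-12) + ? → (4,3) = -44 − (-38) = -6.
Main diagonal needs -44; the known cells sum to -46, so (1,1) = 2.
Anti-diagonal: -22 + (-18) + (-4) + ? = -44, so (4,1) = 0.
Row 1 must total -44; the given cells sum to -28, so (1,2) = -16.
From row 4, -44 − (0 + (-6) + (-24)) gives (4,2) = -14.

-14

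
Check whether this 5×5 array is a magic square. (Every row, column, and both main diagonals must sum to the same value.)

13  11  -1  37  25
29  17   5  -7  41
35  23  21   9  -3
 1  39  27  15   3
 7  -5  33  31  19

Yes

Row 1: 13 + 11 + (-1) + 37 + 25 = 85.
Row 2: 29 + 17 + 5 + (-7) + 41 = 85.
Row 3: 35 + 23 + 21 + 9 + (-3) = 85.
Row 4: 1 + 39 + 27 + 15 + 3 = 85.
Row 5: 7 + (-5) + 33 + 31 + 19 = 85.
Column 1: 13 + 29 + 35 + 1 + 7 = 85.
Column 2: 11 + 17 + 23 + 39 + (-5) = 85.
Column 3: -1 + 5 + 21 + 27 + 33 = 85.
Column 4: 37 + (-7) + 9 + 15 + 31 = 85.
Column 5: 25 + 41 + (-3) + 3 + 19 = 85.
Main diagonal: 13 + 17 + 21 + 15 + 19 = 85.
Anti-diagonal: 25 + (-7) + 21 + 39 + 7 = 85.
All lines sum to 85.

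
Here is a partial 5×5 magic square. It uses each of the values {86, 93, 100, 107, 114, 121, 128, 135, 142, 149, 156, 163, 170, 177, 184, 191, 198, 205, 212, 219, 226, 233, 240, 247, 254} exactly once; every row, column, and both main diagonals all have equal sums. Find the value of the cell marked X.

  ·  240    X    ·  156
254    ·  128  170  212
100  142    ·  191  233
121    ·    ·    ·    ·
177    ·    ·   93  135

107

The 25 entries sum to 4250, so each line sums to 4250/5 = 850.
Row 2: 254 + 128 + 170 + 212 + ? = 850, so (2,2) = 86.
Using row 3: 100 + 142 + 191 + 233 + ? → (3,3) = 850 − 666 = 184.
Column 1: 254 + 100 + 121 + 177 + ? = 850, so (1,1) = 198.
Column 5: 156 + 212 + 233 + 135 + ? = 850, so (4,5) = 114.
Main diagonal needs 850; the known cells sum to 603, so (4,4) = 247.
Anti-diagonal: 156 + 170 + 184 + 177 + ? = 850, so (4,2) = 163.
Row 4 must total 850; the given cells sum to 645, so (4,3) = 205.
Column 2 must total 850; the given cells sum to 631, so (5,2) = 219.
The remaining cell in column 4 is (1,4) = 850 − 701 = 149.
From row 1, 850 − (198 + 240 + 149 + 156) gives (1,3) = 107.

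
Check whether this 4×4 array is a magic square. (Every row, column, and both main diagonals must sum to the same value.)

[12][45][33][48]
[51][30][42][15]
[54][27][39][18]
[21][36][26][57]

Row 1: 12 + 45 + 33 + 48 = 138.
Row 2: 51 + 30 + 42 + 15 = 138.
Row 3: 54 + 27 + 39 + 18 = 138.
Row 4: 21 + 36 + 26 + 57 = 140.
Column 1: 12 + 51 + 54 + 21 = 138.
Column 2: 45 + 30 + 27 + 36 = 138.
Column 3: 33 + 42 + 39 + 26 = 140.
Column 4: 48 + 15 + 18 + 57 = 138.
Main diagonal: 12 + 30 + 39 + 57 = 138.
Anti-diagonal: 48 + 42 + 27 + 21 = 138.

No — column 2 sums to 138 but row 4 sums to 140.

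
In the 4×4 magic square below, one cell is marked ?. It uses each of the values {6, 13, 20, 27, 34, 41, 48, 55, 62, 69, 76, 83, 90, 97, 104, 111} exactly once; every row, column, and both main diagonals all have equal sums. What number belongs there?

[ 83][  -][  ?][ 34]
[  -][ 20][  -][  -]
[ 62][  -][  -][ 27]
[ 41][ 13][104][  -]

The 16 entries sum to 936, so each line sums to 936/4 = 234.
From row 4, 234 − (41 + 13 + 104) gives (4,4) = 76.
Column 1: 83 + 62 + 41 + ? = 234, so (2,1) = 48.
The remaining cell in column 4 is (2,4) = 234 − 137 = 97.
Main diagonal must total 234; the given cells sum to 179, so (3,3) = 55.
Using row 2: 48 + 20 + 97 + ? → (2,3) = 234 − 165 = 69.
From row 3, 234 − (62 + 55 + 27) gives (3,2) = 90.
Column 2 must total 234; the given cells sum to 123, so (1,2) = 111.
Column 3 must total 234; the given cells sum to 228, so (1,3) = 6.

6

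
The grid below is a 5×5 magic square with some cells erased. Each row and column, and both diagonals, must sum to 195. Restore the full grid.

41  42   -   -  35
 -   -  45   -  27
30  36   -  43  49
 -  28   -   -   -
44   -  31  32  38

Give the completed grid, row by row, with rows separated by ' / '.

Row 3 must total 195; the given cells sum to 158, so (3,3) = 37.
Row 5: 44 + 31 + 32 + 38 + ? = 195, so (5,2) = 50.
Column 2 needs 195; the known cells sum to 156, so (2,2) = 39.
The remaining cell in column 5 is (4,5) = 195 − 149 = 46.
Main diagonal must total 195; the given cells sum to 155, so (4,4) = 40.
The remaining cell in anti-diagonal is (2,4) = 195 − 144 = 51.
The remaining cell in row 2 is (2,1) = 195 − 162 = 33.
From column 1, 195 − (41 + 33 + 30 + 44) gives (4,1) = 47.
Column 4 needs 195; the known cells sum to 166, so (1,4) = 29.
From row 1, 195 − (41 + 42 + 29 + 35) gives (1,3) = 48.
Using row 4: 47 + 28 + 40 + 46 + ? → (4,3) = 195 − 161 = 34.

41 42 48 29 35 / 33 39 45 51 27 / 30 36 37 43 49 / 47 28 34 40 46 / 44 50 31 32 38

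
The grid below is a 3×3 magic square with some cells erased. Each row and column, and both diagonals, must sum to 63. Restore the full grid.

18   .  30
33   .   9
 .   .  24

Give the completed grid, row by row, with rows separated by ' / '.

Row 1 must total 63; the given cells sum to 48, so (1,2) = 15.
Row 2 needs 63; the known cells sum to 42, so (2,2) = 21.
From column 1, 63 − (18 + 33) gives (3,1) = 12.
The remaining cell in column 2 is (3,2) = 63 − 36 = 27.

18 15 30 / 33 21 9 / 12 27 24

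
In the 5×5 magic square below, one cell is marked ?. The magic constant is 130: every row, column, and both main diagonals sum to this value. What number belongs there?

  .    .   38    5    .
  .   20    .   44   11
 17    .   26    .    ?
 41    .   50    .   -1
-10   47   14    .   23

Using row 5: -10 + 47 + 14 + 23 + ? → (5,4) = 130 − 74 = 56.
Using column 3: 38 + 26 + 50 + 14 + ? → (2,3) = 130 − 128 = 2.
From row 2, 130 − (20 + 2 + 44 + 11) gives (2,1) = 53.
Using column 1: 53 + 17 + 41 + (-10) + ? → (1,1) = 130 − 101 = 29.
Main diagonal must total 130; the given cells sum to 98, so (4,4) = 32.
The remaining cell in row 4 is (4,2) = 130 − 122 = 8.
Column 4 needs 130; the known cells sum to 137, so (3,4) = -7.
From anti-diagonal, 130 − (44 + 26 + 8 + (-10)) gives (1,5) = 62.
Row 1: 29 + 38 + 5 + 62 + ? = 130, so (1,2) = -4.
Column 2: -4 + 20 + 8 + 47 + ? = 130, so (3,2) = 59.
The remaining cell in column 5 is (3,5) = 130 − 95 = 35.

35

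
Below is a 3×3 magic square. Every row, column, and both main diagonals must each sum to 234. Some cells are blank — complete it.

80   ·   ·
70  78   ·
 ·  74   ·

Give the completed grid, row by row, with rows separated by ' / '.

Using row 2: 70 + 78 + ? → (2,3) = 234 − 148 = 86.
Column 1 needs 234; the known cells sum to 150, so (3,1) = 84.
Column 2 must total 234; the given cells sum to 152, so (1,2) = 82.
Using main diagonal: 80 + 78 + ? → (3,3) = 234 − 158 = 76.
The remaining cell in anti-diagonal is (1,3) = 234 − 162 = 72.

80 82 72 / 70 78 86 / 84 74 76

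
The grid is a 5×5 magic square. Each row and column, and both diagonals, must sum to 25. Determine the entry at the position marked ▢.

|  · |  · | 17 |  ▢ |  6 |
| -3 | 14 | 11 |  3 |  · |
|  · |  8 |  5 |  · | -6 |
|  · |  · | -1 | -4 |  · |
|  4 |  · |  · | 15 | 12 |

Using row 2: -3 + 14 + 11 + 3 + ? → (2,5) = 25 − 25 = 0.
From column 3, 25 − (17 + 11 + 5 + (-1)) gives (5,3) = -7.
Column 5 needs 25; the known cells sum to 12, so (4,5) = 13.
Main diagonal needs 25; the known cells sum to 27, so (1,1) = -2.
From anti-diagonal, 25 − (6 + 3 + 5 + 4) gives (4,2) = 7.
Using row 4: 7 + (-1) + (-4) + 13 + ? → (4,1) = 25 − 15 = 10.
Row 5 must total 25; the given cells sum to 24, so (5,2) = 1.
Column 1: -2 + (-3) + 10 + 4 + ? = 25, so (3,1) = 16.
Column 2 must total 25; the given cells sum to 30, so (1,2) = -5.
Row 1: -2 + (-5) + 17 + 6 + ? = 25, so (1,4) = 9.

9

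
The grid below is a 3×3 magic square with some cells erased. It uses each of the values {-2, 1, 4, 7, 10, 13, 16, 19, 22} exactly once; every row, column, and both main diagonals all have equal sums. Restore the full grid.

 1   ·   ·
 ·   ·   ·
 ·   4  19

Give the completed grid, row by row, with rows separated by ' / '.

The 9 entries sum to 90, so each line sums to 90/3 = 30.
Row 3: 4 + 19 + ? = 30, so (3,1) = 7.
From column 1, 30 − (1 + 7) gives (2,1) = 22.
Main diagonal: 1 + 19 + ? = 30, so (2,2) = 10.
Anti-diagonal needs 30; the known cells sum to 17, so (1,3) = 13.
Row 1 needs 30; the known cells sum to 14, so (1,2) = 16.
Row 2 needs 30; the known cells sum to 32, so (2,3) = -2.

1 16 13 / 22 10 -2 / 7 4 19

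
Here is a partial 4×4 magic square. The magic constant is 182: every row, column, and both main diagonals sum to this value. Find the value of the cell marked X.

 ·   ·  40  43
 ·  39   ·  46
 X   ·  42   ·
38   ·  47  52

51

Row 4 needs 182; the known cells sum to 137, so (4,2) = 45.
Column 3: 40 + 42 + 47 + ? = 182, so (2,3) = 53.
From column 4, 182 − (43 + 46 + 52) gives (3,4) = 41.
Main diagonal must total 182; the given cells sum to 133, so (1,1) = 49.
Anti-diagonal: 43 + 53 + 38 + ? = 182, so (3,2) = 48.
Row 1: 49 + 40 + 43 + ? = 182, so (1,2) = 50.
Row 2: 39 + 53 + 46 + ? = 182, so (2,1) = 44.
Row 3 must total 182; the given cells sum to 131, so (3,1) = 51.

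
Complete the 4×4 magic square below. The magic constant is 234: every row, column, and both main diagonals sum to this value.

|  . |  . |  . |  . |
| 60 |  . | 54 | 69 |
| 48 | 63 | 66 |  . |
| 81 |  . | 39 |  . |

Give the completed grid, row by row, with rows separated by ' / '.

45 78 75 36 / 60 51 54 69 / 48 63 66 57 / 81 42 39 72

The remaining cell in row 2 is (2,2) = 234 − 183 = 51.
Row 3 needs 234; the known cells sum to 177, so (3,4) = 57.
Column 1 must total 234; the given cells sum to 189, so (1,1) = 45.
Using column 3: 54 + 66 + 39 + ? → (1,3) = 234 − 159 = 75.
Using main diagonal: 45 + 51 + 66 + ? → (4,4) = 234 − 162 = 72.
Anti-diagonal must total 234; the given cells sum to 198, so (1,4) = 36.
Row 1 needs 234; the known cells sum to 156, so (1,2) = 78.
From row 4, 234 − (81 + 39 + 72) gives (4,2) = 42.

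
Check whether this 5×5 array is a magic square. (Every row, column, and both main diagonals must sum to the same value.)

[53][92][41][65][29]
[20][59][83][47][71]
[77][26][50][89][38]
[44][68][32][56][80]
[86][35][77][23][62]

Row 1: 53 + 92 + 41 + 65 + 29 = 280.
Row 2: 20 + 59 + 83 + 47 + 71 = 280.
Row 3: 77 + 26 + 50 + 89 + 38 = 280.
Row 4: 44 + 68 + 32 + 56 + 80 = 280.
Row 5: 86 + 35 + 77 + 23 + 62 = 283.
Column 1: 53 + 20 + 77 + 44 + 86 = 280.
Column 2: 92 + 59 + 26 + 68 + 35 = 280.
Column 3: 41 + 83 + 50 + 32 + 77 = 283.
Column 4: 65 + 47 + 89 + 56 + 23 = 280.
Column 5: 29 + 71 + 38 + 80 + 62 = 280.
Main diagonal: 53 + 59 + 50 + 56 + 62 = 280.
Anti-diagonal: 29 + 47 + 50 + 68 + 86 = 280.

No — row 2 sums to 280 but column 3 sums to 283.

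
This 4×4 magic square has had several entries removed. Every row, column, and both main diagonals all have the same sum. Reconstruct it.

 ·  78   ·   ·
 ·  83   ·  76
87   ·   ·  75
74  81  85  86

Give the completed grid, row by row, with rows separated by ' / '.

77 78 82 89 / 88 83 79 76 / 87 84 80 75 / 74 81 85 86

Row 4 is already complete: 74 + 81 + 85 + 86 = 326, so that is the magic constant.
Column 2 needs 326; the known cells sum to 242, so (3,2) = 84.
The remaining cell in column 4 is (1,4) = 326 − 237 = 89.
The remaining cell in anti-diagonal is (2,3) = 326 − 247 = 79.
Row 2: 83 + 79 + 76 + ? = 326, so (2,1) = 88.
Row 3 needs 326; the known cells sum to 246, so (3,3) = 80.
Using column 1: 88 + 87 + 74 + ? → (1,1) = 326 − 249 = 77.
Column 3: 79 + 80 + 85 + ? = 326, so (1,3) = 82.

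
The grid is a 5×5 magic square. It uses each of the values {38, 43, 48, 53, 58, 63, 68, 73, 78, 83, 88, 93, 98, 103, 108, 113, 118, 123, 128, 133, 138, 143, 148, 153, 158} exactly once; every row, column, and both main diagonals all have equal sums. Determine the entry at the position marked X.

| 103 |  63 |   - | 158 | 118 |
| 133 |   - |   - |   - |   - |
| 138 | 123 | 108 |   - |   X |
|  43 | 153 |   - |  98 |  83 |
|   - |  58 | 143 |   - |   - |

53

The 25 entries sum to 2450, so each line sums to 2450/5 = 490.
Row 1 needs 490; the known cells sum to 442, so (1,3) = 48.
Using row 4: 43 + 153 + 98 + 83 + ? → (4,3) = 490 − 377 = 113.
Column 1: 103 + 133 + 138 + 43 + ? = 490, so (5,1) = 73.
Column 2 needs 490; the known cells sum to 397, so (2,2) = 93.
Using column 3: 48 + 108 + 113 + 143 + ? → (2,3) = 490 − 412 = 78.
Using main diagonal: 103 + 93 + 108 + 98 + ? → (5,5) = 490 − 402 = 88.
From anti-diagonal, 490 − (118 + 108 + 153 + 73) gives (2,4) = 38.
The remaining cell in row 2 is (2,5) = 490 − 342 = 148.
The remaining cell in row 5 is (5,4) = 490 − 362 = 128.
Column 4 needs 490; the known cells sum to 422, so (3,4) = 68.
Column 5 must total 490; the given cells sum to 437, so (3,5) = 53.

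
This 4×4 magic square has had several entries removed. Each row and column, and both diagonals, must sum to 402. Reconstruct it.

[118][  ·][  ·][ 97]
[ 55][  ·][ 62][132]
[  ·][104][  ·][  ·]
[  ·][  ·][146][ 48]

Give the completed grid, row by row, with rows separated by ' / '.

118 76 111 97 / 55 153 62 132 / 90 104 83 125 / 139 69 146 48

Row 2 must total 402; the given cells sum to 249, so (2,2) = 153.
Column 4 must total 402; the given cells sum to 277, so (3,4) = 125.
Main diagonal needs 402; the known cells sum to 319, so (3,3) = 83.
Anti-diagonal needs 402; the known cells sum to 263, so (4,1) = 139.
Row 3 must total 402; the given cells sum to 312, so (3,1) = 90.
From row 4, 402 − (139 + 146 + 48) gives (4,2) = 69.
Using column 2: 153 + 104 + 69 + ? → (1,2) = 402 − 326 = 76.
Using column 3: 62 + 83 + 146 + ? → (1,3) = 402 − 291 = 111.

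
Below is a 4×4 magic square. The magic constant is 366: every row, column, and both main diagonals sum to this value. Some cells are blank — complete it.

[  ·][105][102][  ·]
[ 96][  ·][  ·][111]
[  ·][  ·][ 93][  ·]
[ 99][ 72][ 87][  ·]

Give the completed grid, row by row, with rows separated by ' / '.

90 105 102 69 / 96 75 84 111 / 81 114 93 78 / 99 72 87 108

From row 4, 366 − (99 + 72 + 87) gives (4,4) = 108.
The remaining cell in column 3 is (2,3) = 366 − 282 = 84.
Using row 2: 96 + 84 + 111 + ? → (2,2) = 366 − 291 = 75.
From column 2, 366 − (105 + 75 + 72) gives (3,2) = 114.
From main diagonal, 366 − (75 + 93 + 108) gives (1,1) = 90.
Anti-diagonal must total 366; the given cells sum to 297, so (1,4) = 69.
From column 1, 366 − (90 + 96 + 99) gives (3,1) = 81.
Column 4: 69 + 111 + 108 + ? = 366, so (3,4) = 78.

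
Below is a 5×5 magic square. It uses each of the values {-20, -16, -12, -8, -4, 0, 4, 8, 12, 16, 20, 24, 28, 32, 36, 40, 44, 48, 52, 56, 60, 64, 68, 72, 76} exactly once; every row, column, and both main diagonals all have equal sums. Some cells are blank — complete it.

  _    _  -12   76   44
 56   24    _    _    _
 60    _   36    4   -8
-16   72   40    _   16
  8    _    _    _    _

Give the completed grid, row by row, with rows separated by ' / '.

The 25 entries sum to 700, so each line sums to 700/5 = 140.
Row 3: 60 + 36 + 4 + (-8) + ? = 140, so (3,2) = 48.
Row 4 must total 140; the given cells sum to 112, so (4,4) = 28.
Column 1: 56 + 60 + (-16) + 8 + ? = 140, so (1,1) = 32.
The remaining cell in main diagonal is (5,5) = 140 − 120 = 20.
From anti-diagonal, 140 − (44 + 36 + 72 + 8) gives (2,4) = -20.
Row 1 needs 140; the known cells sum to 140, so (1,2) = 0.
The remaining cell in column 2 is (5,2) = 140 − 144 = -4.
Column 4: 76 + (-20) + 4 + 28 + ? = 140, so (5,4) = 52.
From column 5, 140 − (44 + (-8) + 16 + 20) gives (2,5) = 68.
Row 2: 56 + 24 + (-20) + 68 + ? = 140, so (2,3) = 12.
Row 5: 8 + (-4) + 52 + 20 + ? = 140, so (5,3) = 64.

32 0 -12 76 44 / 56 24 12 -20 68 / 60 48 36 4 -8 / -16 72 40 28 16 / 8 -4 64 52 20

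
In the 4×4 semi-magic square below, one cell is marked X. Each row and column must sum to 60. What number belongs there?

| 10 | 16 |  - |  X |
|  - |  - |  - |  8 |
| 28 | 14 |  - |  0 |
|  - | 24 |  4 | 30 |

The remaining cell in row 3 is (3,3) = 60 − 42 = 18.
Row 4 needs 60; the known cells sum to 58, so (4,1) = 2.
Column 1 must total 60; the given cells sum to 40, so (2,1) = 20.
Column 2: 16 + 14 + 24 + ? = 60, so (2,2) = 6.
Column 4: 8 + 0 + 30 + ? = 60, so (1,4) = 22.

22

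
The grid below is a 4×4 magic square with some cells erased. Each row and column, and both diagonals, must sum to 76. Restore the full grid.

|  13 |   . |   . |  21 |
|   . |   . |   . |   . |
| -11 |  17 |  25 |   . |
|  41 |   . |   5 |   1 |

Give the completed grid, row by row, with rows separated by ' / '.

13 -7 49 21 / 33 37 -3 9 / -11 17 25 45 / 41 29 5 1

Row 3: -11 + 17 + 25 + ? = 76, so (3,4) = 45.
Row 4 needs 76; the known cells sum to 47, so (4,2) = 29.
Column 1 must total 76; the given cells sum to 43, so (2,1) = 33.
Column 4 needs 76; the known cells sum to 67, so (2,4) = 9.
Main diagonal must total 76; the given cells sum to 39, so (2,2) = 37.
Anti-diagonal: 21 + 17 + 41 + ? = 76, so (2,3) = -3.
Column 2 must total 76; the given cells sum to 83, so (1,2) = -7.
Using column 3: -3 + 25 + 5 + ? → (1,3) = 76 − 27 = 49.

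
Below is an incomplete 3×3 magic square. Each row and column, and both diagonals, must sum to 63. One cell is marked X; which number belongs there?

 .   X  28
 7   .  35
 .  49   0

-7

The remaining cell in row 2 is (2,2) = 63 − 42 = 21.
Using row 3: 49 + 0 + ? → (3,1) = 63 − 49 = 14.
Column 1: 7 + 14 + ? = 63, so (1,1) = 42.
Column 2 needs 63; the known cells sum to 70, so (1,2) = -7.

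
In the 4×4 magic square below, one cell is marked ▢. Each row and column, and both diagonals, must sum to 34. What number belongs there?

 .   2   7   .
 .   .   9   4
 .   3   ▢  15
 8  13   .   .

6

From column 2, 34 − (2 + 3 + 13) gives (2,2) = 16.
Anti-diagonal: 9 + 3 + 8 + ? = 34, so (1,4) = 14.
Using row 1: 2 + 7 + 14 + ? → (1,1) = 34 − 23 = 11.
The remaining cell in row 2 is (2,1) = 34 − 29 = 5.
Column 1 must total 34; the given cells sum to 24, so (3,1) = 10.
From column 4, 34 − (14 + 4 + 15) gives (4,4) = 1.
Main diagonal: 11 + 16 + 1 + ? = 34, so (3,3) = 6.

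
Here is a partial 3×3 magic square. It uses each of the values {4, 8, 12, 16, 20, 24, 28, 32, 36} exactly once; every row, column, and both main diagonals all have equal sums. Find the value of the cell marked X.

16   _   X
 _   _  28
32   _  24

The 9 entries sum to 180, so each line sums to 180/3 = 60.
From row 3, 60 − (32 + 24) gives (3,2) = 4.
Column 1: 16 + 32 + ? = 60, so (2,1) = 12.
Column 3 needs 60; the known cells sum to 52, so (1,3) = 8.

8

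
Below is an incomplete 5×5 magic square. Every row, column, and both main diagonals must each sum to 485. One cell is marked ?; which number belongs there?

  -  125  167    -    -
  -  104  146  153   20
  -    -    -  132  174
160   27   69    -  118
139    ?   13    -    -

181

The remaining cell in row 2 is (2,1) = 485 − 423 = 62.
Row 4: 160 + 27 + 69 + 118 + ? = 485, so (4,4) = 111.
Using column 3: 167 + 146 + 69 + 13 + ? → (3,3) = 485 − 395 = 90.
Using anti-diagonal: 153 + 90 + 27 + 139 + ? → (1,5) = 485 − 409 = 76.
Column 5: 76 + 20 + 174 + 118 + ? = 485, so (5,5) = 97.
The remaining cell in main diagonal is (1,1) = 485 − 402 = 83.
Row 1 needs 485; the known cells sum to 451, so (1,4) = 34.
Column 1: 83 + 62 + 160 + 139 + ? = 485, so (3,1) = 41.
Using column 4: 34 + 153 + 132 + 111 + ? → (5,4) = 485 − 430 = 55.
Row 3 needs 485; the known cells sum to 437, so (3,2) = 48.
Using row 5: 139 + 13 + 55 + 97 + ? → (5,2) = 485 − 304 = 181.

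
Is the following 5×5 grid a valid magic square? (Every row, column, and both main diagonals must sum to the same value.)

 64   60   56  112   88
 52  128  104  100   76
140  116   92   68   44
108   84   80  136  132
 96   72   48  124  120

No — row 1 sums to 380 but column 2 sums to 460.

Row 1: 64 + 60 + 56 + 112 + 88 = 380.
Row 2: 52 + 128 + 104 + 100 + 76 = 460.
Row 3: 140 + 116 + 92 + 68 + 44 = 460.
Row 4: 108 + 84 + 80 + 136 + 132 = 540.
Row 5: 96 + 72 + 48 + 124 + 120 = 460.
Column 1: 64 + 52 + 140 + 108 + 96 = 460.
Column 2: 60 + 128 + 116 + 84 + 72 = 460.
Column 3: 56 + 104 + 92 + 80 + 48 = 380.
Column 4: 112 + 100 + 68 + 136 + 124 = 540.
Column 5: 88 + 76 + 44 + 132 + 120 = 460.
Main diagonal: 64 + 128 + 92 + 136 + 120 = 540.
Anti-diagonal: 88 + 100 + 92 + 84 + 96 = 460.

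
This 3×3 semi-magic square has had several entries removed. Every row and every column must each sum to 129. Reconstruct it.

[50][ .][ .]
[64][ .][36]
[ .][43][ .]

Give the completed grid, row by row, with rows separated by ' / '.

50 57 22 / 64 29 36 / 15 43 71

Row 2 needs 129; the known cells sum to 100, so (2,2) = 29.
Column 1 must total 129; the given cells sum to 114, so (3,1) = 15.
Column 2: 29 + 43 + ? = 129, so (1,2) = 57.
Using row 1: 50 + 57 + ? → (1,3) = 129 − 107 = 22.
Row 3: 15 + 43 + ? = 129, so (3,3) = 71.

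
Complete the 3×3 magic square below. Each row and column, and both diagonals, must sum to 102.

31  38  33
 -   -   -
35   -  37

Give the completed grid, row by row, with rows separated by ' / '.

31 38 33 / 36 34 32 / 35 30 37

Row 3: 35 + 37 + ? = 102, so (3,2) = 30.
Using column 1: 31 + 35 + ? → (2,1) = 102 − 66 = 36.
Using column 2: 38 + 30 + ? → (2,2) = 102 − 68 = 34.
Column 3: 33 + 37 + ? = 102, so (2,3) = 32.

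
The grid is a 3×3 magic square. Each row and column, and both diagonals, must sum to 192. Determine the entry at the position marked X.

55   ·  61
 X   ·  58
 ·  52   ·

From row 1, 192 − (55 + 61) gives (1,2) = 76.
Column 2 needs 192; the known cells sum to 128, so (2,2) = 64.
Using column 3: 61 + 58 + ? → (3,3) = 192 − 119 = 73.
Anti-diagonal must total 192; the given cells sum to 125, so (3,1) = 67.
The remaining cell in row 2 is (2,1) = 192 − 122 = 70.

70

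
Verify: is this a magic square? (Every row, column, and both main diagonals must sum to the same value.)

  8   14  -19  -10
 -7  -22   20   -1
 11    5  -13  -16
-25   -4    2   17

Row 1: 8 + 14 + (-19) + (-10) = -7.
Row 2: -7 + (-22) + 20 + (-1) = -10.
Row 3: 11 + 5 + (-13) + (-16) = -13.
Row 4: -25 + (-4) + 2 + 17 = -10.
Column 1: 8 + (-7) + 11 + (-25) = -13.
Column 2: 14 + (-22) + 5 + (-4) = -7.
Column 3: -19 + 20 + (-13) + 2 = -10.
Column 4: -10 + (-1) + (-16) + 17 = -10.
Main diagonal: 8 + (-22) + (-13) + 17 = -10.
Anti-diagonal: -10 + 20 + 5 + (-25) = -10.

No — column 1 sums to -13 but row 1 sums to -7.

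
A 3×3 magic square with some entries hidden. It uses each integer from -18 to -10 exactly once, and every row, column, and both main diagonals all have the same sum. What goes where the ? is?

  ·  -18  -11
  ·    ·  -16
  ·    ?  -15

-10

The entries are -18 through -10, which sum to -126, so each line sums to -126/3 = -42.
Row 1 must total -42; the given cells sum to -29, so (1,1) = -13.
Main diagonal needs -42; the known cells sum to -28, so (2,2) = -14.
Using anti-diagonal: -11 + (-14) + ? → (3,1) = -42 − (-25) = -17.
Row 2 needs -42; the known cells sum to -30, so (2,1) = -12.
Row 3 must total -42; the given cells sum to -32, so (3,2) = -10.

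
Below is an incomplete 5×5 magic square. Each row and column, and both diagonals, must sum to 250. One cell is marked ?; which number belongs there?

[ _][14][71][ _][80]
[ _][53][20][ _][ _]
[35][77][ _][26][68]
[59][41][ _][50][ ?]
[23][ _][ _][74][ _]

17

Using row 3: 35 + 77 + 26 + 68 + ? → (3,3) = 250 − 206 = 44.
Column 2 needs 250; the known cells sum to 185, so (5,2) = 65.
Using anti-diagonal: 80 + 44 + 41 + 23 + ? → (2,4) = 250 − 188 = 62.
Column 4 needs 250; the known cells sum to 212, so (1,4) = 38.
Row 1 must total 250; the given cells sum to 203, so (1,1) = 47.
Column 1: 47 + 35 + 59 + 23 + ? = 250, so (2,1) = 86.
From main diagonal, 250 − (47 + 53 + 44 + 50) gives (5,5) = 56.
Row 2 needs 250; the known cells sum to 221, so (2,5) = 29.
Row 5: 23 + 65 + 74 + 56 + ? = 250, so (5,3) = 32.
The remaining cell in column 3 is (4,3) = 250 − 167 = 83.
Column 5: 80 + 29 + 68 + 56 + ? = 250, so (4,5) = 17.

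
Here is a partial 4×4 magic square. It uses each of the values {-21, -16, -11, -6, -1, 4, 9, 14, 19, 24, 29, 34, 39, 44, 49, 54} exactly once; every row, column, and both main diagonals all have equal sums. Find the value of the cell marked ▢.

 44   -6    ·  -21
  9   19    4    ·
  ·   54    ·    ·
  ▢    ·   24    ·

The 16 entries sum to 264, so each line sums to 264/4 = 66.
Using row 1: 44 + (-6) + (-21) + ? → (1,3) = 66 − 17 = 49.
Row 2: 9 + 19 + 4 + ? = 66, so (2,4) = 34.
Using column 2: -6 + 19 + 54 + ? → (4,2) = 66 − 67 = -1.
Column 3: 49 + 4 + 24 + ? = 66, so (3,3) = -11.
Main diagonal needs 66; the known cells sum to 52, so (4,4) = 14.
From anti-diagonal, 66 − (-21 + 4 + 54) gives (4,1) = 29.

29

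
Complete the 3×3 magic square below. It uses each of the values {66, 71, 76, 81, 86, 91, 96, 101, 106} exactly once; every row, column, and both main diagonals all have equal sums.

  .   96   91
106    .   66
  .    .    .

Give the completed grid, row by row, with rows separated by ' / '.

The 9 entries sum to 774, so each line sums to 774/3 = 258.
Row 1: 96 + 91 + ? = 258, so (1,1) = 71.
Row 2 must total 258; the given cells sum to 172, so (2,2) = 86.
Column 1 needs 258; the known cells sum to 177, so (3,1) = 81.
The remaining cell in column 2 is (3,2) = 258 − 182 = 76.
Column 3 must total 258; the given cells sum to 157, so (3,3) = 101.

71 96 91 / 106 86 66 / 81 76 101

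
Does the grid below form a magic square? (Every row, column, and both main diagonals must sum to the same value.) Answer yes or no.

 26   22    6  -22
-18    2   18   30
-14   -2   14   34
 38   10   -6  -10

Yes

Row 1: 26 + 22 + 6 + (-22) = 32.
Row 2: -18 + 2 + 18 + 30 = 32.
Row 3: -14 + (-2) + 14 + 34 = 32.
Row 4: 38 + 10 + (-6) + (-10) = 32.
Column 1: 26 + (-18) + (-14) + 38 = 32.
Column 2: 22 + 2 + (-2) + 10 = 32.
Column 3: 6 + 18 + 14 + (-6) = 32.
Column 4: -22 + 30 + 34 + (-10) = 32.
Main diagonal: 26 + 2 + 14 + (-10) = 32.
Anti-diagonal: -22 + 18 + (-2) + 38 = 32.
All lines sum to 32.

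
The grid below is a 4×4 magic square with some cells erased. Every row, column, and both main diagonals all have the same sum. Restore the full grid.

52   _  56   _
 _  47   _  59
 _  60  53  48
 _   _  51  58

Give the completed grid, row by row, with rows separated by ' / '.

52 57 56 45 / 54 47 50 59 / 49 60 53 48 / 55 46 51 58

Main diagonal is already complete: 52 + 47 + 53 + 58 = 210, so that is the magic constant.
Row 3: 60 + 53 + 48 + ? = 210, so (3,1) = 49.
Column 3 must total 210; the given cells sum to 160, so (2,3) = 50.
From column 4, 210 − (59 + 48 + 58) gives (1,4) = 45.
Anti-diagonal needs 210; the known cells sum to 155, so (4,1) = 55.
Row 1 needs 210; the known cells sum to 153, so (1,2) = 57.
From row 2, 210 − (47 + 50 + 59) gives (2,1) = 54.
The remaining cell in row 4 is (4,2) = 210 − 164 = 46.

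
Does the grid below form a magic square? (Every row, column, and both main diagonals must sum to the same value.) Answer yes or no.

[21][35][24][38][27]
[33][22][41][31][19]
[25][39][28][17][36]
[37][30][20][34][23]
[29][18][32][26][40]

No — column 3 sums to 145 but row 4 sums to 144.

Row 1: 21 + 35 + 24 + 38 + 27 = 145.
Row 2: 33 + 22 + 41 + 31 + 19 = 146.
Row 3: 25 + 39 + 28 + 17 + 36 = 145.
Row 4: 37 + 30 + 20 + 34 + 23 = 144.
Row 5: 29 + 18 + 32 + 26 + 40 = 145.
Column 1: 21 + 33 + 25 + 37 + 29 = 145.
Column 2: 35 + 22 + 39 + 30 + 18 = 144.
Column 3: 24 + 41 + 28 + 20 + 32 = 145.
Column 4: 38 + 31 + 17 + 34 + 26 = 146.
Column 5: 27 + 19 + 36 + 23 + 40 = 145.
Main diagonal: 21 + 22 + 28 + 34 + 40 = 145.
Anti-diagonal: 27 + 31 + 28 + 30 + 29 = 145.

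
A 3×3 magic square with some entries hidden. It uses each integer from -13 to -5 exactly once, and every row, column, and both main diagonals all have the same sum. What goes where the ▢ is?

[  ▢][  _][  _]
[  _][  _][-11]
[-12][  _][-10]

The entries are -13 through -5, which sum to -81, so each line sums to -81/3 = -27.
Row 3 needs -27; the known cells sum to -22, so (3,2) = -5.
Column 3: -11 + (-10) + ? = -27, so (1,3) = -6.
Anti-diagonal must total -27; the given cells sum to -18, so (2,2) = -9.
Row 2: -9 + (-11) + ? = -27, so (2,1) = -7.
Using column 1: -7 + (-12) + ? → (1,1) = -27 − (-19) = -8.

-8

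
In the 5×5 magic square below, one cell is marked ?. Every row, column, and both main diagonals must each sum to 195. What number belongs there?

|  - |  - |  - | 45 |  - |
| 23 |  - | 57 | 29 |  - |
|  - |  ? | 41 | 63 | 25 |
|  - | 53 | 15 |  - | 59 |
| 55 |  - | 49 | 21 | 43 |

The remaining cell in row 5 is (5,2) = 195 − 168 = 27.
Column 3 needs 195; the known cells sum to 162, so (1,3) = 33.
From column 4, 195 − (45 + 29 + 63 + 21) gives (4,4) = 37.
Anti-diagonal must total 195; the given cells sum to 178, so (1,5) = 17.
From row 4, 195 − (53 + 15 + 37 + 59) gives (4,1) = 31.
Column 5 needs 195; the known cells sum to 144, so (2,5) = 51.
From row 2, 195 − (23 + 57 + 29 + 51) gives (2,2) = 35.
From main diagonal, 195 − (35 + 41 + 37 + 43) gives (1,1) = 39.
From row 1, 195 − (39 + 33 + 45 + 17) gives (1,2) = 61.
From column 1, 195 − (39 + 23 + 31 + 55) gives (3,1) = 47.
From column 2, 195 − (61 + 35 + 53 + 27) gives (3,2) = 19.

19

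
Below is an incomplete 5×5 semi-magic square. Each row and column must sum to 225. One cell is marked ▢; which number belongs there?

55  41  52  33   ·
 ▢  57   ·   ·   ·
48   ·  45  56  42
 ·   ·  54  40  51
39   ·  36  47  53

Row 1: 55 + 41 + 52 + 33 + ? = 225, so (1,5) = 44.
Row 3: 48 + 45 + 56 + 42 + ? = 225, so (3,2) = 34.
From row 5, 225 − (39 + 36 + 47 + 53) gives (5,2) = 50.
Using column 2: 41 + 57 + 34 + 50 + ? → (4,2) = 225 − 182 = 43.
Using column 3: 52 + 45 + 54 + 36 + ? → (2,3) = 225 − 187 = 38.
Column 4 needs 225; the known cells sum to 176, so (2,4) = 49.
From column 5, 225 − (44 + 42 + 51 + 53) gives (2,5) = 35.
The remaining cell in row 2 is (2,1) = 225 − 179 = 46.

46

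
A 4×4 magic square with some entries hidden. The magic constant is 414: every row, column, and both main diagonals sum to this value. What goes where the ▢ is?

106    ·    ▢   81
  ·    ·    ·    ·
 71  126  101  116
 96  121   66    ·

136

Row 4: 96 + 121 + 66 + ? = 414, so (4,4) = 131.
Column 1: 106 + 71 + 96 + ? = 414, so (2,1) = 141.
Column 4: 81 + 116 + 131 + ? = 414, so (2,4) = 86.
From main diagonal, 414 − (106 + 101 + 131) gives (2,2) = 76.
Using anti-diagonal: 81 + 126 + 96 + ? → (2,3) = 414 − 303 = 111.
Using column 2: 76 + 126 + 121 + ? → (1,2) = 414 − 323 = 91.
Column 3 needs 414; the known cells sum to 278, so (1,3) = 136.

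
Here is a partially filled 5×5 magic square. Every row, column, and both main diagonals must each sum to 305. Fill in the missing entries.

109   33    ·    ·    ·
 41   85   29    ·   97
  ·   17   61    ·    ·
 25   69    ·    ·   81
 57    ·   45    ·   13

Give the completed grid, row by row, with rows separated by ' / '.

Row 2: 41 + 85 + 29 + 97 + ? = 305, so (2,4) = 53.
From column 1, 305 − (109 + 41 + 25 + 57) gives (3,1) = 73.
The remaining cell in column 2 is (5,2) = 305 − 204 = 101.
Using main diagonal: 109 + 85 + 61 + 13 + ? → (4,4) = 305 − 268 = 37.
From anti-diagonal, 305 − (53 + 61 + 69 + 57) gives (1,5) = 65.
Row 4 must total 305; the given cells sum to 212, so (4,3) = 93.
The remaining cell in row 5 is (5,4) = 305 − 216 = 89.
Using column 3: 29 + 61 + 93 + 45 + ? → (1,3) = 305 − 228 = 77.
From column 5, 305 − (65 + 97 + 81 + 13) gives (3,5) = 49.
Row 1 must total 305; the given cells sum to 284, so (1,4) = 21.
From row 3, 305 − (73 + 17 + 61 + 49) gives (3,4) = 105.

109 33 77 21 65 / 41 85 29 53 97 / 73 17 61 105 49 / 25 69 93 37 81 / 57 101 45 89 13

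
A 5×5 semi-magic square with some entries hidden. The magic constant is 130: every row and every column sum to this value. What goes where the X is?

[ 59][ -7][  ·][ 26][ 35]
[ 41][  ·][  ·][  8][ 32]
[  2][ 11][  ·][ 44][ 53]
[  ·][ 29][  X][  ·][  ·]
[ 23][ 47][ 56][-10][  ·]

Row 1: 59 + (-7) + 26 + 35 + ? = 130, so (1,3) = 17.
Row 3 needs 130; the known cells sum to 110, so (3,3) = 20.
Row 5 needs 130; the known cells sum to 116, so (5,5) = 14.
Using column 1: 59 + 41 + 2 + 23 + ? → (4,1) = 130 − 125 = 5.
The remaining cell in column 2 is (2,2) = 130 − 80 = 50.
Column 4: 26 + 8 + 44 + (-10) + ? = 130, so (4,4) = 62.
From column 5, 130 − (35 + 32 + 53 + 14) gives (4,5) = -4.
The remaining cell in row 2 is (2,3) = 130 − 131 = -1.
Row 4: 5 + 29 + 62 + (-4) + ? = 130, so (4,3) = 38.

38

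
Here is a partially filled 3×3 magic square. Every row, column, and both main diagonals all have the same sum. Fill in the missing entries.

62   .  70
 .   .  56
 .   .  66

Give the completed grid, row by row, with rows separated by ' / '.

62 60 70 / 72 64 56 / 58 68 66

Column 3 is already complete: 70 + 56 + 66 = 192, so that is the magic constant.
Row 1 must total 192; the given cells sum to 132, so (1,2) = 60.
The remaining cell in main diagonal is (2,2) = 192 − 128 = 64.
Anti-diagonal: 70 + 64 + ? = 192, so (3,1) = 58.
From row 2, 192 − (64 + 56) gives (2,1) = 72.
Row 3 must total 192; the given cells sum to 124, so (3,2) = 68.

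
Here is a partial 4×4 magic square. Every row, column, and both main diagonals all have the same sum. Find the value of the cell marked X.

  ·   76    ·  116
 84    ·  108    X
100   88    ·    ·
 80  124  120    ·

Anti-diagonal is complete and sums to 392; that is the magic constant.
Row 4 needs 392; the known cells sum to 324, so (4,4) = 68.
Using column 1: 84 + 100 + 80 + ? → (1,1) = 392 − 264 = 128.
Column 2 must total 392; the given cells sum to 288, so (2,2) = 104.
Main diagonal: 128 + 104 + 68 + ? = 392, so (3,3) = 92.
Using row 1: 128 + 76 + 116 + ? → (1,3) = 392 − 320 = 72.
Using row 2: 84 + 104 + 108 + ? → (2,4) = 392 − 296 = 96.

96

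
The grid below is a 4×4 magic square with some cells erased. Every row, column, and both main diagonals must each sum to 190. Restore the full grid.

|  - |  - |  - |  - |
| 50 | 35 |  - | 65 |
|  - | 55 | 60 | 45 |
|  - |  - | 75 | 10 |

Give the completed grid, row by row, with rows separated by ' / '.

Row 2 needs 190; the known cells sum to 150, so (2,3) = 40.
Row 3 needs 190; the known cells sum to 160, so (3,1) = 30.
Column 3 needs 190; the known cells sum to 175, so (1,3) = 15.
From column 4, 190 − (65 + 45 + 10) gives (1,4) = 70.
Using main diagonal: 35 + 60 + 10 + ? → (1,1) = 190 − 105 = 85.
Using anti-diagonal: 70 + 40 + 55 + ? → (4,1) = 190 − 165 = 25.
Row 1: 85 + 15 + 70 + ? = 190, so (1,2) = 20.
From row 4, 190 − (25 + 75 + 10) gives (4,2) = 80.

85 20 15 70 / 50 35 40 65 / 30 55 60 45 / 25 80 75 10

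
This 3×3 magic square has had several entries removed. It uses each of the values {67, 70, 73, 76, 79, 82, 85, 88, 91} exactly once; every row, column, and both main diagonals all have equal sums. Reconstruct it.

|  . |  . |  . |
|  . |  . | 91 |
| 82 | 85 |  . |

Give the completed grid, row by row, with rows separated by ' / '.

The 9 entries sum to 711, so each line sums to 711/3 = 237.
Row 3 needs 237; the known cells sum to 167, so (3,3) = 70.
From column 3, 237 − (91 + 70) gives (1,3) = 76.
Anti-diagonal: 76 + 82 + ? = 237, so (2,2) = 79.
Using row 2: 79 + 91 + ? → (2,1) = 237 − 170 = 67.
Using column 1: 67 + 82 + ? → (1,1) = 237 − 149 = 88.
Column 2 must total 237; the given cells sum to 164, so (1,2) = 73.

88 73 76 / 67 79 91 / 82 85 70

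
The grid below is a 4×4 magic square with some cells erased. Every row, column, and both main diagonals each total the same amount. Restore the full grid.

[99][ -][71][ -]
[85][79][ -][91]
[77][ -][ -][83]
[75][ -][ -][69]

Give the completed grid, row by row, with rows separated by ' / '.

Column 1 is already complete: 99 + 85 + 77 + 75 = 336, so that is the magic constant.
Row 2 must total 336; the given cells sum to 255, so (2,3) = 81.
Column 4 must total 336; the given cells sum to 243, so (1,4) = 93.
Using main diagonal: 99 + 79 + 69 + ? → (3,3) = 336 − 247 = 89.
Anti-diagonal must total 336; the given cells sum to 249, so (3,2) = 87.
Row 1: 99 + 71 + 93 + ? = 336, so (1,2) = 73.
Column 2 must total 336; the given cells sum to 239, so (4,2) = 97.
From column 3, 336 − (71 + 81 + 89) gives (4,3) = 95.

99 73 71 93 / 85 79 81 91 / 77 87 89 83 / 75 97 95 69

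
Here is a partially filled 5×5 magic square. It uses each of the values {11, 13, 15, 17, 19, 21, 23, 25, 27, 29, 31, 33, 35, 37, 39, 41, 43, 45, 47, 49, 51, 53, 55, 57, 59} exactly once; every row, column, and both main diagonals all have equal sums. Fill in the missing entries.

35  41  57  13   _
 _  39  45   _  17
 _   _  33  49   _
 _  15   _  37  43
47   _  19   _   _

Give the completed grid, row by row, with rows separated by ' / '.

35 41 57 13 29 / 23 39 45 51 17 / 11 27 33 49 55 / 59 15 21 37 43 / 47 53 19 25 31

The 25 entries sum to 875, so each line sums to 875/5 = 175.
The remaining cell in row 1 is (1,5) = 175 − 146 = 29.
From column 3, 175 − (57 + 45 + 33 + 19) gives (4,3) = 21.
Main diagonal: 35 + 39 + 33 + 37 + ? = 175, so (5,5) = 31.
The remaining cell in anti-diagonal is (2,4) = 175 − 124 = 51.
The remaining cell in row 2 is (2,1) = 175 − 152 = 23.
From row 4, 175 − (15 + 21 + 37 + 43) gives (4,1) = 59.
From column 1, 175 − (35 + 23 + 59 + 47) gives (3,1) = 11.
Column 4 must total 175; the given cells sum to 150, so (5,4) = 25.
Column 5 must total 175; the given cells sum to 120, so (3,5) = 55.
Row 3: 11 + 33 + 49 + 55 + ? = 175, so (3,2) = 27.
Row 5 must total 175; the given cells sum to 122, so (5,2) = 53.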